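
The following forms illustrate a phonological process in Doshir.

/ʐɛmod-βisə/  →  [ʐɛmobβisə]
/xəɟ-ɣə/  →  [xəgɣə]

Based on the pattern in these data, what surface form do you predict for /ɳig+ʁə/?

[ɳiɢʁə]

The data show regressive place assimilation: /d/ → [b] before /β/; /ɟ/ → [g] before /ɣ/. In each pair only place changes, matching the following consonant, while manner and voice stay constant.
/g/ is a voiced velar stop. The following trigger /ʁ/ is uvular, so /g/ must become uvular as well.
A voiced uvular stop is [ɢ], so the surface segment is [ɢ].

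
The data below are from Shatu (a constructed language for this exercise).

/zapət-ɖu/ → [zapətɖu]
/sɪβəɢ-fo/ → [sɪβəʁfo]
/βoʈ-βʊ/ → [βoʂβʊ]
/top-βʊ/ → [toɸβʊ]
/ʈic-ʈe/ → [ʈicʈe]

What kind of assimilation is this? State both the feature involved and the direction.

regressive manner assimilation

Underlying /ɢ/ is realised as [ʁ] next to /f/; /f/ itself does not change.
The change stop → fricative matches the manner of the following /f/, identifying this as manner assimilation.
Place and voice are unchanged, so the assimilation is partial, not total.
The other alternating forms pattern the same way: /ʈ/ → [ʂ] before /β/ (stop → fricative, matching a fricative); /p/ → [ɸ] before /β/ (stop → fricative, matching a fricative) — only manner changes, and always toward the following segment.
No alternation appears in [zapətɖu], [ʈicʈe]: there the adjacent consonants already agree in manner (/t/ and /ɖ/ are both stops; /c/ and /ʈ/ are both stops), so these forms are consistent with the same rule.
Since the segment that changes precedes the conditioning segment, the assimilation is regressive.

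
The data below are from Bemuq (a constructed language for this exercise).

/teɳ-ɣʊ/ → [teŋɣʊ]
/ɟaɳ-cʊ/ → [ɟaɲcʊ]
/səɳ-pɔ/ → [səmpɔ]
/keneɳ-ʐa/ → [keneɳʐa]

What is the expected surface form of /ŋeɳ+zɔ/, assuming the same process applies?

[ŋenzɔ]

The data show regressive place assimilation: /ɳ/ → [ŋ] before /ɣ/; /ɳ/ → [ɲ] before /c/; /ɳ/ → [m] before /p/. In each pair only place changes, matching the following consonant, while manner and voice stay constant.
No alternation appears in [keneɳʐa]: there the adjacent consonants already agree in place (/ɳ/ and /ʐ/ are both retroflex), so this form is consistent with the same rule.
/ɳ/ is a voiced retroflex nasal. The following trigger /z/ is alveolar, so /ɳ/ must become alveolar as well.
The voiced alveolar nasal is [n], so /ɳ/ → [n].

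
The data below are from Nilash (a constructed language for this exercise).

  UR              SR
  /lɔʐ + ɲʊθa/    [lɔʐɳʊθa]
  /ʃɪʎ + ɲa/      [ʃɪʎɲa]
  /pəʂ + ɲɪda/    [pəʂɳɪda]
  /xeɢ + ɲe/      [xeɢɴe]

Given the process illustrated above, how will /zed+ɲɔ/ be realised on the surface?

The data show progressive place assimilation: /ɲ/ → [ɳ] after /ʐ/; /ɲ/ → [ɳ] after /ʂ/; /ɲ/ → [ɴ] after /ɢ/. In each pair only place changes, matching the preceding consonant, while manner and voice stay constant.
Nothing changes in [ʃɪʎɲa]: there the adjacent consonants already agree in place (/ɲ/ and /ʎ/ are both palatal), so this form is consistent with the same rule.
The rule targets /ɲ/ (voiced palatal nasal), which sits after the trigger /d/ (alveolar).
A voiced alveolar nasal is [n], so the surface segment is [n].

[zednɔ]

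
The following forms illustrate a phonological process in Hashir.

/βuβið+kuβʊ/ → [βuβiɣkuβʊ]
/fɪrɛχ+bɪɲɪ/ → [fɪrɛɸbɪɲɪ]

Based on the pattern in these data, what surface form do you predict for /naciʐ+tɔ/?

The data show regressive place assimilation: /ð/ → [ɣ] before /k/; /χ/ → [ɸ] before /b/. In each pair only place changes, matching the following consonant, while manner and voice stay constant.
/ʐ/ is a voiced retroflex fricative. The following trigger /t/ is alveolar, so /ʐ/ must become alveolar as well.
The voiced alveolar fricative is [z], so /ʐ/ → [z].

[naciztɔ]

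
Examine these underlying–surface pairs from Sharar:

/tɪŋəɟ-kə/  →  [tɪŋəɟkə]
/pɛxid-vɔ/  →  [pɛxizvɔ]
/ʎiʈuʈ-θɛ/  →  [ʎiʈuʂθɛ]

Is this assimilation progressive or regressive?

The segment that alternates is /d/, which surfaces as [z] when adjacent to /v/.
/d/ is a stop while /v/ is a fricative; the output [z] is a fricative, matching the trigger — so the feature that spreads is manner.
The same holds elsewhere in the data: /ʈ/ → [ʂ] before /θ/ (stop → fricative, matching a fricative) — only manner changes, and always toward the following segment.
No alternation appears in [tɪŋəɟkə]: there the adjacent consonants already agree in manner (/ɟ/ and /k/ are both stops), so this form is consistent with the same rule.
Since the segment that changes precedes the conditioning segment, the assimilation is regressive.

regressive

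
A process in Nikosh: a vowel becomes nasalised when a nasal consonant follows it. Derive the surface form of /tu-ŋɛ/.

The vowel /u/ is adjacent to the following nasal /ŋ/, so it acquires [+nasal] and surfaces as [ũ].

[tũŋɛ]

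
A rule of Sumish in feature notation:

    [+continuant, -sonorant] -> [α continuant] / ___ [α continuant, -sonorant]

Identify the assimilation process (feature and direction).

The shared variable α links the value of [continuant] on the target to that of the neighbouring obstruent. [continuant] distinguishes stops from fricatives — a manner-of-articulation feature — so this is manner assimilation.
The conditioning segment sits to the right of the focus bar, meaning the trigger follows the segment that changes — regressive assimilation.

regressive manner assimilation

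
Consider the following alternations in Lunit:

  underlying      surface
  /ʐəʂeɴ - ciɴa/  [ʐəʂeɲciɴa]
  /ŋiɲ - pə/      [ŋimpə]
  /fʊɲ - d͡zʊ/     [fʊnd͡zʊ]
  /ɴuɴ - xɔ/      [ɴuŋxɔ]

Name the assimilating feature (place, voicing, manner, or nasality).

Underlying /ɴ/ is realised as [ɲ] next to /c/; /c/ itself does not change.
The change uvular → palatal matches the place of the following /c/, identifying this as place assimilation.
Checking the remaining alternations: /ɲ/ → [m] before /p/ (palatal → bilabial, matching bilabial); /ɲ/ → [n] before /d͡z/ (palatal → alveolar, matching alveolar); /ɴ/ → [ŋ] before /x/ (uvular → velar, matching velar) — only place changes, and always toward the following segment.

place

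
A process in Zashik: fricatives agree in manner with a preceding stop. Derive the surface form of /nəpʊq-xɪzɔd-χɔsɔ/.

The rule targets /x/ (voiceless velar fricative), which sits after the trigger /q/ (stop).
Changing only its manner to stop gives [k] — the voiceless velar stop.
The same rule applies at the second boundary: /χ/ → [q] next to /d/.

[nəpʊqkɪzɔdqɔsɔ]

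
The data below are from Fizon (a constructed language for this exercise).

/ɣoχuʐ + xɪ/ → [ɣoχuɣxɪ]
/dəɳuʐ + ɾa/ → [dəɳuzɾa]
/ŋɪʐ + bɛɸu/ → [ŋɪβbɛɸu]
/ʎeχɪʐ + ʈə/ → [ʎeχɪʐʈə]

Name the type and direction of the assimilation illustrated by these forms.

The segment that alternates is /ʐ/, which surfaces as [ɣ] when adjacent to /x/.
The change retroflex → velar matches the place of the following /x/, identifying this as place assimilation.
Manner and voice are unchanged, so the assimilation is partial, not total.
Checking the remaining alternations: /ʐ/ → [z] before /ɾ/ (retroflex → alveolar, matching alveolar); /ʐ/ → [β] before /b/ (retroflex → bilabial, matching bilabial) — only place changes, and always toward the following segment.
No alternation appears in [ʎeχɪʐʈə]: there the adjacent consonants already agree in place (/ʐ/ and /ʈ/ are both retroflex), so this form is consistent with the same rule.
The trigger is the following segment, so the direction is regressive (anticipatory).

regressive place assimilation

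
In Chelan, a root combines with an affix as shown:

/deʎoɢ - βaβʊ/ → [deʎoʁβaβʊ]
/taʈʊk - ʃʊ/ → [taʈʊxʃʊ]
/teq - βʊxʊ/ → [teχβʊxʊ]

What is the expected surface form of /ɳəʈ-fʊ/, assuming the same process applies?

The data show regressive manner assimilation: /ɢ/ → [ʁ] before /β/; /k/ → [x] before /ʃ/; /q/ → [χ] before /β/. In each pair only manner changes, matching the following consonant, while place and voice stay constant.
The rule targets /ʈ/ (voiceless retroflex stop), which sits before the trigger /f/ (fricative).
The voiceless retroflex fricative is [ʂ], so /ʈ/ → [ʂ].

[ɳəʂfʊ]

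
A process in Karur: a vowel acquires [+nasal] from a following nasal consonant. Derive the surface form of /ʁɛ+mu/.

The vowel /ɛ/ is adjacent to the following nasal /m/, so it acquires [+nasal] and surfaces as [ɛ̃].

[ʁɛ̃mu]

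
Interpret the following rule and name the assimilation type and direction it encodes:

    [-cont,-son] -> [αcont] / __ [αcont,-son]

The rule copies [cont] (continuancy) from the environment onto the target stops; since [±cont] encodes the stop/fricative manner contrast, the assimilating dimension is manner.
The conditioning segment sits to the right of the focus bar, meaning the trigger follows the segment that changes — regressive assimilation.

regressive manner assimilation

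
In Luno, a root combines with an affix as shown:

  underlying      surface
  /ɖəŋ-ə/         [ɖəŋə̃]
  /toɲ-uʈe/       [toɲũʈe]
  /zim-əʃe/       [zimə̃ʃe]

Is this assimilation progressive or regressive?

progressive

The vowel /ə/ surfaces as nasalised [ə̃] next to the preceding nasal /ŋ/ — it has acquired the [+nasal] feature of its neighbour.
The other forms show the same pattern: /u/ → [ũ] after /ɲ/; /ə/ → [ə̃] after /m/ — each time a vowel is nasalised next to a preceding nasal.
Because the conditioning nasal is to the left of the vowel that changes, the process is progressive (perseverative).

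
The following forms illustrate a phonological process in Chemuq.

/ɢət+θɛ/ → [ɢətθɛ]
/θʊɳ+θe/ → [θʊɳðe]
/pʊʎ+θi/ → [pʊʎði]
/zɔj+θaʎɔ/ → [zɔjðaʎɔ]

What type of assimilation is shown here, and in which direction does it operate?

Comparing underlying and surface forms, /θ/ → [ð] is the alternation; the neighbouring /ɳ/ is constant.
/θ/ is voiceless while /ɳ/ is voiced; the output [ð] is voiced, matching the trigger — so the feature that spreads is voicing.
Place and manner are unchanged, so the assimilation is partial, not total.
The other alternating forms pattern the same way: /θ/ → [ð] after /ʎ/ (voiceless → voiced, matching voiced); /θ/ → [ð] after /j/ (voiceless → voiced, matching voiced) — only voicing changes, and always toward the preceding segment.
Nothing changes in [ɢətθɛ]: there the adjacent consonants already agree in voicing (/θ/ and /t/ are both voiceless), so this form is consistent with the same rule.
The trigger is the preceding segment, so the direction is progressive (perseverative).

progressive voicing assimilation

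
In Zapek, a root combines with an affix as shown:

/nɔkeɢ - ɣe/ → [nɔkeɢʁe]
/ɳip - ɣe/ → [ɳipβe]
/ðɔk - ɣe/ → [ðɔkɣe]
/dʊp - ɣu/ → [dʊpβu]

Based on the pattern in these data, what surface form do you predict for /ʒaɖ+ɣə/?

[ʒaɖʐə]

The data show progressive place assimilation: /ɣ/ → [ʁ] after /ɢ/; /ɣ/ → [β] after /p/. In each pair only place changes, matching the preceding consonant, while manner and voice stay constant.
No alternation appears in [ðɔkɣe]: there the adjacent consonants already agree in place (/ɣ/ and /k/ are both velar), so this form is consistent with the same rule.
The rule targets /ɣ/ (voiced velar fricative), which sits after the trigger /ɖ/ (retroflex).
The voiced retroflex fricative is [ʐ], so /ɣ/ → [ʐ].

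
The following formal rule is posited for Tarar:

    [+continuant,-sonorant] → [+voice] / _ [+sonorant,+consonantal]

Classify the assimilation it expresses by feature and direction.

regressive voicing assimilation

The structural change is [+voice], and the conditioning segment [+sonorant,+consonantal] (a sonorant consonant) is itself voiced, so the target comes to share the voicing of its neighbour — voicing assimilation.
Since the environment is written after the underscore, the trigger follows the target; the direction is regressive.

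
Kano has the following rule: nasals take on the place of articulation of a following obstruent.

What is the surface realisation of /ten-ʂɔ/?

[teɳʂɔ]

The rule targets /n/ (voiced alveolar nasal), which sits before the trigger /ʂ/ (retroflex).
A voiced retroflex nasal is [ɳ], so the surface segment is [ɳ].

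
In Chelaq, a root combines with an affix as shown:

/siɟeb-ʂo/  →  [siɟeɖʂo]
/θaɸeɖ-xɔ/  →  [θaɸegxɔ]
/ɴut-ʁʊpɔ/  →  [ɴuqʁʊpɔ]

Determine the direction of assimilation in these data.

regressive

The segment that alternates is /b/, which surfaces as [ɖ] when adjacent to /ʂ/.
/b/ is bilabial while /ʂ/ is retroflex; the output [ɖ] is retroflex, matching the trigger — so the feature that spreads is place.
The same holds elsewhere in the data: /ɖ/ → [g] before /x/ (retroflex → velar, matching velar); /t/ → [q] before /ʁ/ (alveolar → uvular, matching uvular) — only place changes, and always toward the following segment.
Since the segment that changes precedes the conditioning segment, the assimilation is regressive.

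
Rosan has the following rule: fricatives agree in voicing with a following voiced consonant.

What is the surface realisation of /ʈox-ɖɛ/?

/x/ is a voiceless velar fricative. The following trigger /ɖ/ is voiced, so /x/ must become voiced as well.
A voiced velar fricative is [ɣ], so the surface segment is [ɣ].

[ʈoɣɖɛ]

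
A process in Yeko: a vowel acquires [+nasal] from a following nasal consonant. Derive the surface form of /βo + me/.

/o/ sits next to the nasal /m/ and is therefore nasalised to [õ].

[βõme]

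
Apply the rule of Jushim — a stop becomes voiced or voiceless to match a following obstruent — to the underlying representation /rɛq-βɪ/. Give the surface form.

[rɛɢβɪ]

/q/ is a voiceless uvular stop. The following trigger /β/ is voiced, so /q/ must become voiced as well.
The voiced uvular stop is [ɢ], so /q/ → [ɢ].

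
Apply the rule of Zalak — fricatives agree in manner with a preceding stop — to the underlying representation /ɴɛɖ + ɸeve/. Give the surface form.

The rule targets /ɸ/ (voiceless bilabial fricative), which sits after the trigger /ɖ/ (stop).
The voiceless bilabial stop is [p], so /ɸ/ → [p].

[ɴɛɖpeve]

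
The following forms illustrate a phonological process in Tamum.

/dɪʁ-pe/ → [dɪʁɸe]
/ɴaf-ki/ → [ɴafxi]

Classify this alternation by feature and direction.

Underlying /p/ is realised as [ɸ] next to /ʁ/; /ʁ/ itself does not change.
The change stop → fricative matches the manner of the preceding /ʁ/, identifying this as manner assimilation.
Place and voice are unchanged, so the assimilation is partial, not total.
The other alternating form patterns the same way: /k/ → [x] after /f/ (stop → fricative, matching a fricative) — only manner changes, and always toward the preceding segment.
Since the segment that changes follows the conditioning segment, the assimilation is progressive.

progressive manner assimilation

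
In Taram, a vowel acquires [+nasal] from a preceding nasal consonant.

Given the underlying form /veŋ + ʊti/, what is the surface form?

[veŋʊ̃ti]

/ʊ/ sits next to the nasal /ŋ/ and is therefore nasalised to [ʊ̃].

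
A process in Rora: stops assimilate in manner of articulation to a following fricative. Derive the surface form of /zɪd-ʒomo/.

[zɪzʒomo]

/d/ is a voiced alveolar stop. The following trigger /ʒ/ is a fricative, so /d/ must become a fricative as well.
Changing only its manner to fricative gives [z] — the voiced alveolar fricative.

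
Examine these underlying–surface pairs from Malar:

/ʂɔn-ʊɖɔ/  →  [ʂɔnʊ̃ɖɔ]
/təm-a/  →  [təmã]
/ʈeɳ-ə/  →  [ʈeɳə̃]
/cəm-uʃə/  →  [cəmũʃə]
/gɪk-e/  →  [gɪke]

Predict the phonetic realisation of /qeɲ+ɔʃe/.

[qeɲɔ̃ʃe]

The data show progressive nasality assimilation (vowel nasalisation): /ʊ/ → [ʊ̃] after /n/; /a/ → [ã] after /m/; /ə/ → [ə̃] after /ɳ/; /u/ → [ũ] after /m/ — a vowel is nasalised by an immediately preceding nasal consonant.
No change occurs in [gɪke] because the vowel at the boundary is adjacent to an oral consonant, not a nasal (/e/ next to /k/).
/ɔ/ sits next to the nasal /ɲ/ and is therefore nasalised to [ɔ̃].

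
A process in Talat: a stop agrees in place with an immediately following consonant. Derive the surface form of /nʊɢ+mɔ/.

/ɢ/ is a voiced uvular stop. The following trigger /m/ is bilabial, so /ɢ/ must become bilabial as well.
A voiced bilabial stop is [b], so the surface segment is [b].

[nʊbmɔ]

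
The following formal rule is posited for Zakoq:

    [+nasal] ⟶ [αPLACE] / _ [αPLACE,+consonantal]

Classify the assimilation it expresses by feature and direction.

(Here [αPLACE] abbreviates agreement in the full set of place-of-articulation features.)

regressive place assimilation

The shared variable α links the value of the place features (abbreviated [PLACE]) on the target to the same value on the neighbouring segment, so place is the feature that assimilates.
The conditioning segment sits to the right of the focus bar, meaning the trigger follows the segment that changes — regressive assimilation.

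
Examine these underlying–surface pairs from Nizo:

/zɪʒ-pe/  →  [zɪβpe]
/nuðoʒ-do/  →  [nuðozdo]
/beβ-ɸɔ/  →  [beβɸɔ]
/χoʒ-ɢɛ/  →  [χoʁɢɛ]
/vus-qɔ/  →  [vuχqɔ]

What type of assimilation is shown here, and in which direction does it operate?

Underlying /ʒ/ is realised as [β] next to /p/; /p/ itself does not change.
/ʒ/ is postalveolar while /p/ is bilabial; the output [β] is bilabial, matching the trigger — so the feature that spreads is place.
Manner and voice are unchanged, so the assimilation is partial, not total.
The other alternating forms pattern the same way: /ʒ/ → [z] before /d/ (postalveolar → alveolar, matching alveolar); /ʒ/ → [ʁ] before /ɢ/ (postalveolar → uvular, matching uvular); /s/ → [χ] before /q/ (alveolar → uvular, matching uvular) — only place changes, and always toward the following segment.
Nothing changes in [beβɸɔ]: there the adjacent consonants already agree in place (/β/ and /ɸ/ are both bilabial), so this form is consistent with the same rule.
Since the segment that changes precedes the conditioning segment, the assimilation is regressive.

regressive place assimilation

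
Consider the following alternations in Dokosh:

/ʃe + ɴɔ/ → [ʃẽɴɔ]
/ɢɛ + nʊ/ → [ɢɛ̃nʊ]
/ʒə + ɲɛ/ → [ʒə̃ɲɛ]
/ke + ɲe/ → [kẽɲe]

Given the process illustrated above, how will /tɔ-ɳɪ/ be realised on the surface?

[tɔ̃ɳɪ]

The data show regressive nasality assimilation (vowel nasalisation): /e/ → [ẽ] before /ɴ/; /ɛ/ → [ɛ̃] before /n/; /ə/ → [ə̃] before /ɲ/; /e/ → [ẽ] before /ɲ/ — a vowel is nasalised by an immediately following nasal consonant.
The vowel /ɔ/ is adjacent to the following nasal /ɳ/, so it acquires [+nasal] and surfaces as [ɔ̃].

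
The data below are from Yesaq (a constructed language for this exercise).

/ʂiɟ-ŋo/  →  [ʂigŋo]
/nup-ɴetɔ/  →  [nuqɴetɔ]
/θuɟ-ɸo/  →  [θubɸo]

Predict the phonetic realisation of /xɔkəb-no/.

[xɔkədno]

The data show regressive place assimilation: /ɟ/ → [g] before /ŋ/; /p/ → [q] before /ɴ/; /ɟ/ → [b] before /ɸ/. In each pair only place changes, matching the following consonant, while manner and voice stay constant.
/b/ is a voiced bilabial stop. The following trigger /n/ is alveolar, so /b/ must become alveolar as well.
Changing only its place to alveolar gives [d] — the voiced alveolar stop.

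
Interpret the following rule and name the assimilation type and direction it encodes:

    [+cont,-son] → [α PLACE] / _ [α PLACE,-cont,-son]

The shared variable α links the value of the place features (abbreviated [PLACE]) on the target to the same value on the neighbouring segment, so place is the feature that assimilates.
Since the environment is written after the underscore, the trigger follows the target; the direction is regressive.

regressive place assimilation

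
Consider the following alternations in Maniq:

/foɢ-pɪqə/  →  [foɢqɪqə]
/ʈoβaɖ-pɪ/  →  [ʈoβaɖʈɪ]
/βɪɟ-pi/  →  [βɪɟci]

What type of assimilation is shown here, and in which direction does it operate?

progressive place assimilation

The segment that alternates is /p/, which surfaces as [q] when adjacent to /ɢ/.
The change bilabial → uvular matches the place of the preceding /ɢ/, identifying this as place assimilation.
Manner and voice are unchanged, so the assimilation is partial, not total.
Checking the remaining alternations: /p/ → [ʈ] after /ɖ/ (bilabial → retroflex, matching retroflex); /p/ → [c] after /ɟ/ (bilabial → palatal, matching palatal) — only place changes, and always toward the preceding segment.
The trigger is the preceding segment, so the direction is progressive (perseverative).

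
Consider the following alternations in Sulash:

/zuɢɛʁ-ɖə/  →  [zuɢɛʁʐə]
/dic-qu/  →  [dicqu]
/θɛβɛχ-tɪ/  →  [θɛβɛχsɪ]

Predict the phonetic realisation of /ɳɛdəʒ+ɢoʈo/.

The data show progressive manner assimilation: /ɖ/ → [ʐ] after /ʁ/; /t/ → [s] after /χ/. In each pair only manner changes, matching the preceding consonant, while place and voice stay constant.
No alternation appears in [dicqu]: there the adjacent consonants already agree in manner (/q/ and /c/ are both stops), so this form is consistent with the same rule.
/ɢ/ is a voiced uvular stop. The preceding trigger /ʒ/ is a fricative, so /ɢ/ must become a fricative as well.
The voiced uvular fricative is [ʁ], so /ɢ/ → [ʁ].

[ɳɛdəʒʁoʈo]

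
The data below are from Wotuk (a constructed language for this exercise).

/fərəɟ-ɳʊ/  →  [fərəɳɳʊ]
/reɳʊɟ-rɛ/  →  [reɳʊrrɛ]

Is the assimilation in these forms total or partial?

Comparing underlying and surface forms, /ɟ/ → [ɳ] is the alternation; the neighbouring /ɳ/ is constant.
The output [ɳ] is identical to the trigger /ɳ/ — every feature (place, manner, voicing) has been copied — so this is total assimilation.
The remaining alternation confirms this: /ɟ/ → [r] before /r/ — in each case the output is a copy of the following consonant.

total assimilation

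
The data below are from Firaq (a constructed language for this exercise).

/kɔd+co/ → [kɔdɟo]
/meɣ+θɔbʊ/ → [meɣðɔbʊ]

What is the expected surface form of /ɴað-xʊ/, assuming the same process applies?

[ɴaðɣʊ]

The data show progressive voicing assimilation: /c/ → [ɟ] after /d/; /θ/ → [ð] after /ɣ/. In each pair only voicing changes, matching the preceding consonant, while place and manner stay constant.
/x/ is a voiceless velar fricative. The preceding trigger /ð/ is voiced, so /x/ must become voiced as well.
The voiced velar fricative is [ɣ], so /x/ → [ɣ].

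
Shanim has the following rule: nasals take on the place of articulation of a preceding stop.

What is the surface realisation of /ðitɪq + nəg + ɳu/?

[ðitɪqɴəgŋu]

The rule targets /n/ (voiced alveolar nasal), which sits after the trigger /q/ (uvular).
Changing only its place to uvular gives [ɴ] — the voiced uvular nasal.
At the second juncture, /ɳ/ likewise becomes [ŋ] adjacent to /g/.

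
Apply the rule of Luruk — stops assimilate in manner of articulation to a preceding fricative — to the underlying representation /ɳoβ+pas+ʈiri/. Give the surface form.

[ɳoβɸasʂiri]

/p/ is a voiceless bilabial stop. The preceding trigger /β/ is a fricative, so /p/ must become a fricative as well.
A voiceless bilabial fricative is [ɸ], so the surface segment is [ɸ].
The same rule applies at the second boundary: /ʈ/ → [ʂ] next to /s/.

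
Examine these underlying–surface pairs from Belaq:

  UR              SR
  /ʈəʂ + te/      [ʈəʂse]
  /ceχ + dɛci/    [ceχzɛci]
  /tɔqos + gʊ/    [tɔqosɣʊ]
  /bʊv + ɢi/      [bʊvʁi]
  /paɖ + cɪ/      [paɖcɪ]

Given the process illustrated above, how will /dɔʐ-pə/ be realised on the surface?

The data show progressive manner assimilation: /t/ → [s] after /ʂ/; /d/ → [z] after /χ/; /g/ → [ɣ] after /s/; /ɢ/ → [ʁ] after /v/. In each pair only manner changes, matching the preceding consonant, while place and voice stay constant.
Nothing changes in [paɖcɪ]: there the adjacent consonants already agree in manner (/c/ and /ɖ/ are both stops), so this form is consistent with the same rule.
/p/ is a voiceless bilabial stop. The preceding trigger /ʐ/ is a fricative, so /p/ must become a fricative as well.
Changing only its manner to fricative gives [ɸ] — the voiceless bilabial fricative.

[dɔʐɸə]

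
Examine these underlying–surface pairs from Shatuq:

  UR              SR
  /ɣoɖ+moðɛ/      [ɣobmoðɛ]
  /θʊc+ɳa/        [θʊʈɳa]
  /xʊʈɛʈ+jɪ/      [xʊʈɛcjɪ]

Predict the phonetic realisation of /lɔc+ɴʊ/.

[lɔqɴʊ]

The data show regressive place assimilation: /ɖ/ → [b] before /m/; /c/ → [ʈ] before /ɳ/; /ʈ/ → [c] before /j/. In each pair only place changes, matching the following consonant, while manner and voice stay constant.
The rule targets /c/ (voiceless palatal stop), which sits before the trigger /ɴ/ (uvular).
The voiceless uvular stop is [q], so /c/ → [q].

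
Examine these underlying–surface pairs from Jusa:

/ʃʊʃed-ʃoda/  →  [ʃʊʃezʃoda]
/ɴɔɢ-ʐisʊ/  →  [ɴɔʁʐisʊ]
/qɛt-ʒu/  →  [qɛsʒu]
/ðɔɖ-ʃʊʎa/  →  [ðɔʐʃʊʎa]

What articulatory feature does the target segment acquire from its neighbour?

manner

Comparing underlying and surface forms, /d/ → [z] is the alternation; the neighbouring /ʃ/ is constant.
The change stop → fricative matches the manner of the following /ʃ/, identifying this as manner assimilation.
The same holds elsewhere in the data: /ɢ/ → [ʁ] before /ʐ/ (stop → fricative, matching a fricative); /t/ → [s] before /ʒ/ (stop → fricative, matching a fricative); /ɖ/ → [ʐ] before /ʃ/ (stop → fricative, matching a fricative) — only manner changes, and always toward the following segment.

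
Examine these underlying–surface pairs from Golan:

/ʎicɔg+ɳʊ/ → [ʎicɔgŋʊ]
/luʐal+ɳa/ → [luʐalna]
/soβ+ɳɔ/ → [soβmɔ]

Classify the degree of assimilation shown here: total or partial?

partial assimilation

Underlying /ɳ/ is realised as [ŋ] next to /g/; /g/ itself does not change.
The change retroflex → velar matches the place of the preceding /g/, identifying this as place assimilation.
Manner and voice are unchanged, so the assimilation is partial, not total.
Checking the remaining alternations: /ɳ/ → [n] after /l/ (retroflex → alveolar, matching alveolar); /ɳ/ → [m] after /β/ (retroflex → bilabial, matching bilabial) — only place changes, and always toward the preceding segment.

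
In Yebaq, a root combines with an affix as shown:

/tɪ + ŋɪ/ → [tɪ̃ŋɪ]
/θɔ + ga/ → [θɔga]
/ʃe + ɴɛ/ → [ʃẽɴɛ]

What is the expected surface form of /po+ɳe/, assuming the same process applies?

[põɳe]

The data show regressive nasality assimilation (vowel nasalisation): /ɪ/ → [ɪ̃] before /ŋ/; /e/ → [ẽ] before /ɴ/ — a vowel is nasalised by an immediately following nasal consonant.
No change occurs in [θɔga] because the vowel at the boundary is adjacent to an oral consonant, not a nasal (/ɔ/ next to /g/).
The vowel /o/ is adjacent to the following nasal /ɳ/, so it acquires [+nasal] and surfaces as [õ].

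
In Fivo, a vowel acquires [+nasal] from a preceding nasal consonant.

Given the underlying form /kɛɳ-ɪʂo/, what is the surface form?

[kɛɳɪ̃ʂo]

/ɪ/ sits next to the nasal /ɳ/ and is therefore nasalised to [ɪ̃].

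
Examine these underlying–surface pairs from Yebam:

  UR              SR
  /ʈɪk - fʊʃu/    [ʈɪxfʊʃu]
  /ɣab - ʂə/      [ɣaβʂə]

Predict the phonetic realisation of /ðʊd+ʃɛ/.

The data show regressive manner assimilation: /k/ → [x] before /f/; /b/ → [β] before /ʂ/. In each pair only manner changes, matching the following consonant, while place and voice stay constant.
/d/ is a voiced alveolar stop. The following trigger /ʃ/ is a fricative, so /d/ must become a fricative as well.
Changing only its manner to fricative gives [z] — the voiced alveolar fricative.

[ðʊzʃɛ]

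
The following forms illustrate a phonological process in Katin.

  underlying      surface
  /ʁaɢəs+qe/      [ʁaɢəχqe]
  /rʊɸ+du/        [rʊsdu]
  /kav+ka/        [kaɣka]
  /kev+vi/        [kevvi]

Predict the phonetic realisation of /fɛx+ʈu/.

The data show regressive place assimilation: /s/ → [χ] before /q/; /ɸ/ → [s] before /d/; /v/ → [ɣ] before /k/. In each pair only place changes, matching the following consonant, while manner and voice stay constant.
Nothing changes in [kevvi]: there the adjacent consonants already agree in place (/v/ and /v/ are both labiodental), so this form is consistent with the same rule.
The rule targets /x/ (voiceless velar fricative), which sits before the trigger /ʈ/ (retroflex).
The voiceless retroflex fricative is [ʂ], so /x/ → [ʂ].

[fɛʂʈu]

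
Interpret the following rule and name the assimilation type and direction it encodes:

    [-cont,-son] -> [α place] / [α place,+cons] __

The rule copies the place features (abbreviated [place]) from the environment onto the target, so the assimilating feature is place.
The conditioning segment sits to the left of the focus bar, meaning the trigger precedes the segment that changes — progressive assimilation.

progressive place assimilation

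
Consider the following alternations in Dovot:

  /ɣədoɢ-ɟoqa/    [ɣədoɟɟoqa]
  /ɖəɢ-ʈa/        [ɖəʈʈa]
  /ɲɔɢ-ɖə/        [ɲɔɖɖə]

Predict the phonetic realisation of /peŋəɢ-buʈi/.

[peŋəbbuʈi]

The data show regressive total assimilation (/ɢ/ → [ɟ] before /ɟ/; /ɢ/ → [ʈ] before /ʈ/; /ɢ/ → [ɖ] before /ɖ/): in every case the target segment becomes identical to its following neighbour, copying more than a single feature.
/ɢ/ is the segment targeted by the rule; it sits immediately before /b/, so it assimilates completely and surfaces as [b].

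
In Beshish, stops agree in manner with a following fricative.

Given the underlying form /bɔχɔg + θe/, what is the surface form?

[bɔχɔɣθe]

/g/ is a voiced velar stop. The following trigger /θ/ is a fricative, so /g/ must become a fricative as well.
Changing only its manner to fricative gives [ɣ] — the voiced velar fricative.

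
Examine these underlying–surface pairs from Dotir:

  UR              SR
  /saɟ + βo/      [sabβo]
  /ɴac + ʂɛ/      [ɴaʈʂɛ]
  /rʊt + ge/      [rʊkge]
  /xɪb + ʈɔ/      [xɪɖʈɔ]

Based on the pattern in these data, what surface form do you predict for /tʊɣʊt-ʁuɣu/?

The data show regressive place assimilation: /ɟ/ → [b] before /β/; /c/ → [ʈ] before /ʂ/; /t/ → [k] before /g/; /b/ → [ɖ] before /ʈ/. In each pair only place changes, matching the following consonant, while manner and voice stay constant.
The rule targets /t/ (voiceless alveolar stop), which sits before the trigger /ʁ/ (uvular).
A voiceless uvular stop is [q], so the surface segment is [q].

[tʊɣʊqʁuɣu]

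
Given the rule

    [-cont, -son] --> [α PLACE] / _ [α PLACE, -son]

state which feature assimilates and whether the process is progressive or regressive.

The shared variable α links the value of the place features (abbreviated [PLACE]) on the target to the same value on the neighbouring segment, so place is the feature that assimilates.
The conditioning segment sits to the right of the focus bar, meaning the trigger follows the segment that changes — regressive assimilation.

regressive place assimilation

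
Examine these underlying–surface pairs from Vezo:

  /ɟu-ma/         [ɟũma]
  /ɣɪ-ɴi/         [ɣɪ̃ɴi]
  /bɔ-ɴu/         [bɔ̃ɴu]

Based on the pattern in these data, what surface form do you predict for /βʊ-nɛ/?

The data show regressive nasality assimilation (vowel nasalisation): /u/ → [ũ] before /m/; /ɪ/ → [ɪ̃] before /ɴ/; /ɔ/ → [ɔ̃] before /ɴ/ — a vowel is nasalised by an immediately following nasal consonant.
/ʊ/ sits next to the nasal /n/ and is therefore nasalised to [ʊ̃].

[βʊ̃nɛ]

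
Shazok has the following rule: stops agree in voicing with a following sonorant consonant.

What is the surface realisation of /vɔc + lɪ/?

[vɔɟlɪ]

The rule targets /c/ (voiceless palatal stop), which sits before the trigger /l/ (voiced).
The voiced palatal stop is [ɟ], so /c/ → [ɟ].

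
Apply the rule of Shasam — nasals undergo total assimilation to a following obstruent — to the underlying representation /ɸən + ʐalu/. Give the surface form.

[ɸəʐʐalu]

/n/ is the segment targeted by the rule; it sits immediately before /ʐ/, so it assimilates completely and surfaces as [ʐ].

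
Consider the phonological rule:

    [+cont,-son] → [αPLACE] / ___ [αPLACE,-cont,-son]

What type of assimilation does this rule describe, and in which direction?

regressive place assimilation

The rule copies the place features (abbreviated [PLACE]) from the environment onto the target, so the assimilating feature is place.
The conditioning segment sits to the right of the focus bar, meaning the trigger follows the segment that changes — regressive assimilation.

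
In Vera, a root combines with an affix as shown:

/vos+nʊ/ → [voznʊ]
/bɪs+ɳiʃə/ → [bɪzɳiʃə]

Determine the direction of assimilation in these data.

regressive

Comparing underlying and surface forms, /s/ → [z] is the alternation; the neighbouring /n/ is constant.
/s/ is voiceless while /n/ is voiced; the output [z] is voiced, matching the trigger — so the feature that spreads is voicing.
Checking the remaining alternation: /s/ → [z] before /ɳ/ (voiceless → voiced, matching voiced) — only voicing changes, and always toward the following segment.
The trigger is the following segment, so the direction is regressive (anticipatory).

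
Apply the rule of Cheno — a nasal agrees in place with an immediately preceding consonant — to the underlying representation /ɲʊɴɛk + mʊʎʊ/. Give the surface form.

The rule targets /m/ (voiced bilabial nasal), which sits after the trigger /k/ (velar).
The voiced velar nasal is [ŋ], so /m/ → [ŋ].

[ɲʊɴɛkŋʊʎʊ]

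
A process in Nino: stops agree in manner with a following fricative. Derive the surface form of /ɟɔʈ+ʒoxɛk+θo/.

[ɟɔʂʒoxɛxθo]

/ʈ/ is a voiceless retroflex stop. The following trigger /ʒ/ is a fricative, so /ʈ/ must become a fricative as well.
The voiceless retroflex fricative is [ʂ], so /ʈ/ → [ʂ].
At the second juncture, /k/ likewise becomes [x] adjacent to /θ/.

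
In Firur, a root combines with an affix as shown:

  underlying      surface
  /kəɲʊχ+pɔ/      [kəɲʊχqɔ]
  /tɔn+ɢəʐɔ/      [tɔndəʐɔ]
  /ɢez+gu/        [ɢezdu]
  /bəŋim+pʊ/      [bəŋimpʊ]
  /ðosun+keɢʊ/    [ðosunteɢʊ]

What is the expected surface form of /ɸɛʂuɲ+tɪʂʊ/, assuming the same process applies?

[ɸɛʂuɲcɪʂʊ]

The data show progressive place assimilation: /p/ → [q] after /χ/; /ɢ/ → [d] after /n/; /g/ → [d] after /z/; /k/ → [t] after /n/. In each pair only place changes, matching the preceding consonant, while manner and voice stay constant.
No alternation appears in [bəŋimpʊ]: there the adjacent consonants already agree in place (/p/ and /m/ are both bilabial), so this form is consistent with the same rule.
/t/ is a voiceless alveolar stop. The preceding trigger /ɲ/ is palatal, so /t/ must become palatal as well.
A voiceless palatal stop is [c], so the surface segment is [c].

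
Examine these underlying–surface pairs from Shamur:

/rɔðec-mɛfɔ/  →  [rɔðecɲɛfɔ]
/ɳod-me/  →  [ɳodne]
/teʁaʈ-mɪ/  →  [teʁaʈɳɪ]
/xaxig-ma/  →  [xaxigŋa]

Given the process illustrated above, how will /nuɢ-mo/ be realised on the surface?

The data show progressive place assimilation: /m/ → [ɲ] after /c/; /m/ → [n] after /d/; /m/ → [ɳ] after /ʈ/; /m/ → [ŋ] after /g/. In each pair only place changes, matching the preceding consonant, while manner and voice stay constant.
The rule targets /m/ (voiced bilabial nasal), which sits after the trigger /ɢ/ (uvular).
A voiced uvular nasal is [ɴ], so the surface segment is [ɴ].

[nuɢɴo]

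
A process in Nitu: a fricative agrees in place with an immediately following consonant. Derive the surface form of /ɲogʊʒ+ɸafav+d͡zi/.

The rule targets /ʒ/ (voiced postalveolar fricative), which sits before the trigger /ɸ/ (bilabial).
The voiced bilabial fricative is [β], so /ʒ/ → [β].
The same rule applies at the second boundary: /v/ → [z] next to /d͡z/.

[ɲogʊβɸafazd͡zi]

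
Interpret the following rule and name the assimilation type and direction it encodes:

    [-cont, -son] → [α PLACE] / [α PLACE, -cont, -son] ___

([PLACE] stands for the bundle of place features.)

The shared variable α links the value of the place features (abbreviated [PLACE]) on the target to the same value on the neighbouring segment, so place is the feature that assimilates.
The conditioning segment sits to the left of the focus bar, meaning the trigger precedes the segment that changes — progressive assimilation.

progressive place assimilation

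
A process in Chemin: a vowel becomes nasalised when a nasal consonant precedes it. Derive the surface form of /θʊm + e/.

The vowel /e/ is adjacent to the preceding nasal /m/, so it acquires [+nasal] and surfaces as [ẽ].

[θʊmẽ]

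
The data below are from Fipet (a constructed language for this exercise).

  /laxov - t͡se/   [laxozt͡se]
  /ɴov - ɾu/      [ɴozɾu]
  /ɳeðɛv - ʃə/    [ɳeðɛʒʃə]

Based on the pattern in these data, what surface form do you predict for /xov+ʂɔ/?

The data show regressive place assimilation: /v/ → [z] before /t͡s/; /v/ → [z] before /ɾ/; /v/ → [ʒ] before /ʃ/. In each pair only place changes, matching the following consonant, while manner and voice stay constant.
/v/ is a voiced labiodental fricative. The following trigger /ʂ/ is retroflex, so /v/ must become retroflex as well.
The voiced retroflex fricative is [ʐ], so /v/ → [ʐ].

[xoʐʂɔ]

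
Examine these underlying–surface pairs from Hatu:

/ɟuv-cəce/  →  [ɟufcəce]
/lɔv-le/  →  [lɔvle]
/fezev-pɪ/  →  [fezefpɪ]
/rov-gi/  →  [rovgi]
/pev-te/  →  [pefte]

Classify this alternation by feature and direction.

regressive voicing assimilation

Underlying /v/ is realised as [f] next to /c/; /c/ itself does not change.
/v/ is voiced while /c/ is voiceless; the output [f] is voiceless, matching the trigger — so the feature that spreads is voicing.
Place and manner are unchanged, so the assimilation is partial, not total.
Checking the remaining alternations: /v/ → [f] before /p/ (voiced → voiceless, matching voiceless); /v/ → [f] before /t/ (voiced → voiceless, matching voiceless) — only voicing changes, and always toward the following segment.
Nothing changes in [lɔvle], [rovgi]: there the adjacent consonants already agree in voicing (/v/ and /l/ are both voiced; /v/ and /g/ are both voiced), so these forms are consistent with the same rule.
Since the segment that changes precedes the conditioning segment, the assimilation is regressive.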